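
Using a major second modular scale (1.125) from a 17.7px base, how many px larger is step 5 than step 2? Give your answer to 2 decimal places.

Step 2: 17.7 × 1.125² = 22.4016px
Step 5: 17.7 × 1.125⁵ = 31.8960px
Difference: 31.8960 − 22.4016 = 9.4944px

9.49px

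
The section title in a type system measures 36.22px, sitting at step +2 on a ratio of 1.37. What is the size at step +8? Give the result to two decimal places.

239.48px

36.22 × 1.37⁶ = 36.22 × 6.61186 ≈ 239.481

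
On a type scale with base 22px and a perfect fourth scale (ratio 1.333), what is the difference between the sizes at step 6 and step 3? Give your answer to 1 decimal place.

Step 3: 22.0 × 1.333³ = 52.109px
Step 6: 22.0 × 1.333⁶ = 123.425px
Difference: 123.425 − 52.109 = 71.316px

71.3px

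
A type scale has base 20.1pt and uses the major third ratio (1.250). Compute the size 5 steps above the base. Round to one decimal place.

61.3pt

A modular type scale is a geometric sequence: sizeₙ = base × rⁿ.
20.1 × 1.250⁵ = 20.1 × 3.05176 ≈ 61.34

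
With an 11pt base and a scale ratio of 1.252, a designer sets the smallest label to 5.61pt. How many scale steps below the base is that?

3

1.252ⁿ = 11 / 5.61 = 1.9608
n = ln(1.9608) / ln(1.252) = 0.6733 / 0.2247 ≈ 3.00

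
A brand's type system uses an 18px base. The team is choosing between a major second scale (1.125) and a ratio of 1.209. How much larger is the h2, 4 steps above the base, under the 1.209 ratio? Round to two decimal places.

Major second: 18.0 × 1.125⁴ = 28.8325px
At 1.209: 18.0 × 1.209⁴ = 38.4572px
Difference: 38.4572 − 28.8325 = 9.6247px

9.62px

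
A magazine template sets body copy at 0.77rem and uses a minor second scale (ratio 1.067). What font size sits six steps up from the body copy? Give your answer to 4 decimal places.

1.1363rem

0.77 × 1.067⁶ = 0.77 × 1.47566 ≈ 1.1363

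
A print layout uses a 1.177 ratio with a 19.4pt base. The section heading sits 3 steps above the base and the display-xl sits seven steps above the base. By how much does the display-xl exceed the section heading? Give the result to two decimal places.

29.07pt

Step 3: 19.4 × 1.177³ = 31.6323pt
Step 7: 19.4 × 1.177⁷ = 60.7067pt
Difference: 60.7067 − 31.6323 = 29.0744pt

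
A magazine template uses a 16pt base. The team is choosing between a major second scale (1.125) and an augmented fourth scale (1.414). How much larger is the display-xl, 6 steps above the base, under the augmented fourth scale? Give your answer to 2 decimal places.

Major second: 16.0 × 1.125⁶ = 32.4366pt
Augmented fourth: 16.0 × 1.414⁶ = 127.8841pt
Difference: 127.8841 − 32.4366 = 95.4475pt

95.45pt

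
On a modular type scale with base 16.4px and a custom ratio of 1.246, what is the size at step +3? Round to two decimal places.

31.72px

16.4 × 1.246³ = 16.4 × 1.93443 ≈ 31.72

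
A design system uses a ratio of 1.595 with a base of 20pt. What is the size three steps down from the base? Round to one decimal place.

Every step multiplies by the scale ratio.
20.0 ÷ 1.595³ = 20.0 ÷ 4.05772 ≈ 4.93

4.9pt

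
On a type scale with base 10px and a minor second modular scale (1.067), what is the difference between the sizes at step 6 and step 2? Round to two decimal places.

3.37px

Step 2: 10.0 × 1.067² = 11.3849px
Step 6: 10.0 × 1.067⁶ = 14.7566px
Difference: 14.7566 − 11.3849 = 3.3717px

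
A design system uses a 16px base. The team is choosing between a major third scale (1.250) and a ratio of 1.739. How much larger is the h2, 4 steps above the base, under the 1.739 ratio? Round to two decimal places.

Major third: 16.0 × 1.250⁴ = 39.0625px
At 1.739: 16.0 × 1.739⁴ = 146.3249px
Difference: 146.3249 − 39.0625 = 107.2624px

107.26px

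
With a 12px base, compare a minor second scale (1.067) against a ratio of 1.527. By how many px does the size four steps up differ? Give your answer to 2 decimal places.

49.69px

Minor second: 12.0 × 1.067⁴ = 15.5539px
At 1.527: 12.0 × 1.527⁴ = 65.2435px
Difference: 65.2435 − 15.5539 = 49.6896px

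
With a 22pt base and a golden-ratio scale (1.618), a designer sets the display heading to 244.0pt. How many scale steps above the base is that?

1.618ⁿ = 244.0 / 22 = 11.0909
n = ln(11.0909) / ln(1.618) = 2.4061 / 0.4812 ≈ 5.00

5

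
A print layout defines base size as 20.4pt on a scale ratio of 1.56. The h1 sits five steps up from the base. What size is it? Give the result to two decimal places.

Each step on a modular scale multiplies by the ratio, so the size n steps from the base is base × ratioⁿ.
20.4 × 1.56⁵ = 20.4 × 9.23896 ≈ 188.47

188.47pt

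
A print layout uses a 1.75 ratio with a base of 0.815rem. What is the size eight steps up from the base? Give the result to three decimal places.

Every step multiplies by the scale ratio.
0.815 × 1.75⁸ = 0.815 × 87.96388 ≈ 71.691

71.691rem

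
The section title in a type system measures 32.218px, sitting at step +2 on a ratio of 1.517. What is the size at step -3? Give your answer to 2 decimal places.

4.01px

The gap is -3 − (2) = -5 steps, so the factor is 1.517^-5.
32.218 ÷ 1.517⁵ = 32.218 ÷ 8.03393 ≈ 4.010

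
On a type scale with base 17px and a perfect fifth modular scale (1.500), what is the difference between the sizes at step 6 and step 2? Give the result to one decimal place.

Step 2: 17.0 × 1.500² = 38.250px
Step 6: 17.0 × 1.500⁶ = 193.641px
Difference: 193.641 − 38.250 = 155.391px

155.4px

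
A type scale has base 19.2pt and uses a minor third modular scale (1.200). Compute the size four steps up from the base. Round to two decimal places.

19.2 × 1.200⁴ = 19.2 × 2.07360 ≈ 39.81

39.81pt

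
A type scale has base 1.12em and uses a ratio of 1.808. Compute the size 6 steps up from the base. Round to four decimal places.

1.12 × 1.808⁶ = 1.12 × 34.92935 ≈ 39.1209

39.1209em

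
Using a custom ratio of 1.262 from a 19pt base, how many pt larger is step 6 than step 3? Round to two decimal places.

38.57pt

Step 3: 19.0 × 1.262³ = 38.1884pt
Step 6: 19.0 × 1.262⁶ = 76.7555pt
Difference: 76.7555 − 38.1884 = 38.5671pt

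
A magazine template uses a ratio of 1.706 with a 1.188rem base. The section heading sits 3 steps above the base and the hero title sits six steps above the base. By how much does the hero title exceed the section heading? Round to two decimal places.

23.39rem

Step 3: 1.188 × 1.706³ = 5.8987rem
Step 6: 1.188 × 1.706⁶ = 29.2881rem
Difference: 29.2881 − 5.8987 = 23.3894rem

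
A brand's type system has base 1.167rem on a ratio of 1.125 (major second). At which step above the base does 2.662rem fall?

7

1.125ⁿ = 2.662 / 1.167 = 2.2811
n = ln(2.2811) / ln(1.125) = 0.8246 / 0.1178 ≈ 7.00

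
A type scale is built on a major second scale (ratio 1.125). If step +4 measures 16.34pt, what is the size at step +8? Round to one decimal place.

26.2pt

16.34 × 1.125⁴ = 16.34 × 1.60181 ≈ 26.174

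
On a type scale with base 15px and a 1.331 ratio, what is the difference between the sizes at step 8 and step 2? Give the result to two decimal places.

121.17px

Step 2: 15.0 × 1.331² = 26.5734px
Step 8: 15.0 × 1.331⁸ = 147.7460px
Difference: 147.7460 − 26.5734 = 121.1726px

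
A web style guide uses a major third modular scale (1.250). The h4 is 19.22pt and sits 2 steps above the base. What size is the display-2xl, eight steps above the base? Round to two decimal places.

73.32pt

The gap is 8 − (2) = 6 steps, so the factor is 1.250^6.
19.22 × 1.250⁶ = 19.22 × 3.81470 ≈ 73.318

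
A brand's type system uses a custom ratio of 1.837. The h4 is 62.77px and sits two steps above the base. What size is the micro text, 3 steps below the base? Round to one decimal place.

62.77 ÷ 1.837⁵ = 62.77 ÷ 20.91923 ≈ 3.001

3.0px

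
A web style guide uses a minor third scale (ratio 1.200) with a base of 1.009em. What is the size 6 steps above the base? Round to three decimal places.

A modular type scale is a geometric sequence: sizeₙ = base × rⁿ.
1.009 × 1.200⁶ = 1.009 × 2.98598 ≈ 3.013

3.013em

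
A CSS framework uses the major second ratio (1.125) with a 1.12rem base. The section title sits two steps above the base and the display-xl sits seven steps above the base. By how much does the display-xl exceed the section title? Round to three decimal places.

Step 2: 1.12 × 1.125² = 1.41750rem
Step 7: 1.12 × 1.125⁷ = 2.55438rem
Difference: 2.55438 − 1.41750 = 1.13688rem

1.137rem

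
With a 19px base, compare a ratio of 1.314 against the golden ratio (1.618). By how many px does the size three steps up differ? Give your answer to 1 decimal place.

37.4px

At 1.314: 19.0 × 1.314³ = 43.106px
Golden ratio: 19.0 × 1.618³ = 80.480px
Difference: 80.480 − 43.106 = 37.374px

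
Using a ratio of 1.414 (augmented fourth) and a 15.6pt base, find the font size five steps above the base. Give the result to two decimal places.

88.18pt

15.6 × 1.414⁵ = 15.6 × 5.65258 ≈ 88.18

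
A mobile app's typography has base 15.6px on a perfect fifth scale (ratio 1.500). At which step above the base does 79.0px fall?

1.500ⁿ = 79.0 / 15.6 = 5.0641
n = ln(5.0641) / ln(1.500) = 1.6222 / 0.4055 ≈ 4.00

4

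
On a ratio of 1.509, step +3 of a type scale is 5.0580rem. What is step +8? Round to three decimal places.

39.575rem

5.0580 × 1.509⁵ = 5.0580 × 7.82431 ≈ 39.575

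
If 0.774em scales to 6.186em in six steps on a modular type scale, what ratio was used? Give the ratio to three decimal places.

1.414

The ratio satisfies 0.774 × r⁶ = 6.186, so r = (6.186 / 0.774)^(1/6).
r = 7.9922^(1/6) ≈ 1.4140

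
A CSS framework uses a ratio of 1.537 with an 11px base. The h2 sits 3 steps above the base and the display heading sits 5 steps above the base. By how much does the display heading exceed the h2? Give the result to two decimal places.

Step 3: 11.0 × 1.537³ = 39.9406px
Step 5: 11.0 × 1.537⁵ = 94.3544px
Difference: 94.3544 − 39.9406 = 54.4138px

54.41px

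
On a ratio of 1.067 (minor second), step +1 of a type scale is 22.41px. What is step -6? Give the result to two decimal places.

Moving from step +1 to step -6 is 7 steps down, so divide by r⁷.
22.41 ÷ 1.067⁷ = 22.41 ÷ 1.57453 ≈ 14.233

14.23px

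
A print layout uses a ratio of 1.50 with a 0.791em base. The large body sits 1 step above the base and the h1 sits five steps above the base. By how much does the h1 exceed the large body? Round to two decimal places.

Step 1: 0.791 × 1.50 = 1.1865em
Step 5: 0.791 × 1.50⁵ = 6.0067em
Difference: 6.0067 − 1.1865 = 4.8202em

4.82em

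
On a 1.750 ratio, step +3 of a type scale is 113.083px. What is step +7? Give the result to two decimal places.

1060.59px

Moving from step +3 to step +7 is 4 steps up, so multiply by r⁴.
113.083 × 1.750⁴ = 113.083 × 9.37891 ≈ 1060.595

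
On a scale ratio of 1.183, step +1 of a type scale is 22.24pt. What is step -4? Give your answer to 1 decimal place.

Moving from step +1 to step -4 is 5 steps down, so divide by r⁵.
22.24 ÷ 1.183⁵ = 22.24 ÷ 2.31699 ≈ 9.599

9.6pt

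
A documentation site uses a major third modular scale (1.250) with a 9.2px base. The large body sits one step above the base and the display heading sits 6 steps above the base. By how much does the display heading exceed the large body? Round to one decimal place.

Step 1: 9.2 × 1.250 = 11.500px
Step 6: 9.2 × 1.250⁶ = 35.095px
Difference: 35.095 − 11.500 = 23.595px

23.6px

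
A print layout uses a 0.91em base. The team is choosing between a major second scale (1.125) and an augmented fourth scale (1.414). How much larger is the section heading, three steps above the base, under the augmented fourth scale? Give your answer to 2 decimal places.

Major second: 0.91 × 1.125³ = 1.2957em
Augmented fourth: 0.91 × 1.414³ = 2.5727em
Difference: 2.5727 − 1.2957 = 1.2770em

1.28em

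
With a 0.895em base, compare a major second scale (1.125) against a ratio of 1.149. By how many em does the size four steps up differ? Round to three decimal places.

0.126em

Major second: 0.895 × 1.125⁴ = 1.43362em
At 1.149: 0.895 × 1.149⁴ = 1.55992em
Difference: 1.55992 − 1.43362 = 0.12630em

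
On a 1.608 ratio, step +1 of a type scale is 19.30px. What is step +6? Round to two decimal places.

207.49px

19.30 × 1.608⁵ = 19.30 × 10.75054 ≈ 207.485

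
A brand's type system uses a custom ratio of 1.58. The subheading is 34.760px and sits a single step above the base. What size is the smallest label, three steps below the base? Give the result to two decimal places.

5.58px

34.760 ÷ 1.58⁴ = 34.760 ÷ 6.23201 ≈ 5.578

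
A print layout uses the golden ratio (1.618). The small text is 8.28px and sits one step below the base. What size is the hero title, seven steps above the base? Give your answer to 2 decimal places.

388.92px

8.28 × 1.618⁸ = 8.28 × 46.97082 ≈ 388.918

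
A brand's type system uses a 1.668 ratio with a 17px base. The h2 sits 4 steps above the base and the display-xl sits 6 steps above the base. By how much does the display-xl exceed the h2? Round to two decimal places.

Step 4: 17.0 × 1.668⁴ = 131.5931px
Step 6: 17.0 × 1.668⁶ = 366.1215px
Difference: 366.1215 − 131.5931 = 234.5284px

234.53px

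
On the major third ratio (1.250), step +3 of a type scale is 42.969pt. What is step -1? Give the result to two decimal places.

17.60pt

42.969 ÷ 1.250⁴ = 42.969 ÷ 2.44141 ≈ 17.600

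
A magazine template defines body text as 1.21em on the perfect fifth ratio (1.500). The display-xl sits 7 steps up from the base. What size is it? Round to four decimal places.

Every step multiplies by the scale ratio.
1.21 × 1.500⁷ = 1.21 × 17.08594 ≈ 20.6740

20.6740em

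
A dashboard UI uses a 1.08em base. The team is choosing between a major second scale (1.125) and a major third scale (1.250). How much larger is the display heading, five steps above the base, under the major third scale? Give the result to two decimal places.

1.35em

Major second: 1.08 × 1.125⁵ = 1.9462em
Major third: 1.08 × 1.250⁵ = 3.2959em
Difference: 3.2959 − 1.9462 = 1.3497em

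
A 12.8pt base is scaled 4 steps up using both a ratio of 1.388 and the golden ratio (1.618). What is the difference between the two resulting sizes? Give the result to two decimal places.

At 1.388: 12.8 × 1.388⁴ = 47.5081pt
Golden ratio: 12.8 × 1.618⁴ = 87.7251pt
Difference: 87.7251 − 47.5081 = 40.2170pt

40.22pt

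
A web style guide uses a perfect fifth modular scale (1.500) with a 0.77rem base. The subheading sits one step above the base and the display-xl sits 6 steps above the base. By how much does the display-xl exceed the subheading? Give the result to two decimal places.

Step 1: 0.77 × 1.500 = 1.1550rem
Step 6: 0.77 × 1.500⁶ = 8.7708rem
Difference: 8.7708 − 1.1550 = 7.6158rem

7.62rem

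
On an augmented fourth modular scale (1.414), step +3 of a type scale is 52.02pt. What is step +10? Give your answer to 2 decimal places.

587.92pt

52.02 × 1.414⁷ = 52.02 × 11.30175 ≈ 587.917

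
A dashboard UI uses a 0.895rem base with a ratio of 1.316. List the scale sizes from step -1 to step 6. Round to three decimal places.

0.680rem, 0.895rem, 1.178rem, 1.550rem, 2.040rem, 2.684rem, 3.533rem, 4.649rem

Step -1: 0.895 ÷ 1.316 = 0.680
Step 0: 0.895rem
Step 1: 0.895 × 1.316 = 1.178
Step 2: 0.895 × 1.316² = 1.550
Step 3: 0.895 × 1.316³ = 2.040
Step 4: 0.895 × 1.316⁴ = 2.684
Step 5: 0.895 × 1.316⁵ = 3.533
Step 6: 0.895 × 1.316⁶ = 4.649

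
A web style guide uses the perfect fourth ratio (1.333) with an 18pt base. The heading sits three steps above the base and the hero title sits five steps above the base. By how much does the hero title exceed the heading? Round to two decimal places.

33.12pt

Step 3: 18.0 × 1.333³ = 42.6347pt
Step 5: 18.0 × 1.333⁵ = 75.7571pt
Difference: 75.7571 − 42.6347 = 33.1224pt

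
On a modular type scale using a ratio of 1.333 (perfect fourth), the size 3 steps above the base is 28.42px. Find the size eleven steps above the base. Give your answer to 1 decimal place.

Moving from step +3 to step +11 is 8 steps up, so multiply by r⁸.
28.42 × 1.333⁸ = 28.42 × 9.96876 ≈ 283.312

283.3px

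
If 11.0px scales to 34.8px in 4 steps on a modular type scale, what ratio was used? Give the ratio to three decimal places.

The ratio satisfies 11.0 × r⁴ = 34.8, so r = (34.8 / 11.0)^(1/4).
r = 3.1636^(1/4) ≈ 1.3337

1.334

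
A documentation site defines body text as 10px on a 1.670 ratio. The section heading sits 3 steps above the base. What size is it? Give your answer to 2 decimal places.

Each step on a modular scale multiplies by the ratio, so the size n steps from the base is base × ratioⁿ.
10.0 × 1.670³ = 10.0 × 4.65746 ≈ 46.57

46.57px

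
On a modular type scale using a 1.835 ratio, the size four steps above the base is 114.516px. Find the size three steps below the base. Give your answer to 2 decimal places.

1.63px

114.516 ÷ 1.835⁷ = 114.516 ÷ 70.05715 ≈ 1.635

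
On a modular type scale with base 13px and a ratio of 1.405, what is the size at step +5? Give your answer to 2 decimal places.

71.17px

13.0 × 1.405⁵ = 13.0 × 5.47497 ≈ 71.17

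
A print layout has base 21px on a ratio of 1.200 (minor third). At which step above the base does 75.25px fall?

1.200ⁿ = 75.25 / 21 = 3.5833
n = ln(3.5833) / ln(1.200) = 1.2763 / 0.1823 ≈ 7.00

7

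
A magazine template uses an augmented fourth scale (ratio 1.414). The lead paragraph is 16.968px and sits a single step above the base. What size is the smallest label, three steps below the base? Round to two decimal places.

4.24px

16.968 ÷ 1.414⁴ = 16.968 ÷ 3.99758 ≈ 4.245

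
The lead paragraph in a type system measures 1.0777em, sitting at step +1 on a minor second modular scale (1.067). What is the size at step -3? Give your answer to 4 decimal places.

Moving from step +1 to step -3 is 4 steps down, so divide by r⁴.
1.0777 ÷ 1.067⁴ = 1.0777 ÷ 1.29616 ≈ 0.8315

0.8315em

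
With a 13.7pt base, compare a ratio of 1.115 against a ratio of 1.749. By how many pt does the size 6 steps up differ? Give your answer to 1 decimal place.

At 1.115: 13.7 × 1.115⁶ = 26.325pt
At 1.749: 13.7 × 1.749⁶ = 392.157pt
Difference: 392.157 − 26.325 = 365.832pt

365.8pt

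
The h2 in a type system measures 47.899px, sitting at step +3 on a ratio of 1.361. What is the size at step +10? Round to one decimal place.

47.899 × 1.361⁷ = 47.899 × 8.64982 ≈ 414.318

414.3px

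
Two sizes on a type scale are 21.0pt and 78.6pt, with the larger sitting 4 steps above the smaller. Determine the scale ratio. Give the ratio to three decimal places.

r⁴ = 78.6 / 21.0, so r = (78.6/21.0)^(1/4).
r = 3.7429^(1/4) ≈ 1.3909

1.391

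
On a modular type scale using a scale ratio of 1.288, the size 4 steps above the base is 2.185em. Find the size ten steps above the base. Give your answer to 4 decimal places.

9.9758em

The gap is 10 − (4) = 6 steps, so the factor is 1.288^6.
2.185 × 1.288⁶ = 2.185 × 4.56557 ≈ 9.9758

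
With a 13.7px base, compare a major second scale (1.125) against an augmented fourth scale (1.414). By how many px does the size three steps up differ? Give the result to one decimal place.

19.2px

Major second: 13.7 × 1.125³ = 19.506px
Augmented fourth: 13.7 × 1.414³ = 38.732px
Difference: 38.732 − 19.506 = 19.226px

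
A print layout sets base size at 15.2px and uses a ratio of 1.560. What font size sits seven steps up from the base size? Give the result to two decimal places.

341.76px

Every step multiplies by the scale ratio.
15.2 × 1.560⁷ = 15.2 × 22.48393 ≈ 341.76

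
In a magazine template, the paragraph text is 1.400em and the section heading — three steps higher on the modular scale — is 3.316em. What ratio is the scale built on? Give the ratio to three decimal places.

r³ = 3.316 / 1.400, so r = (3.316/1.400)^(1/3).
r = 2.3686^(1/3) ≈ 1.3330

1.333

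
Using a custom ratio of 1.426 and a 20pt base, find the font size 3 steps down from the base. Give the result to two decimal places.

6.90pt

20.0 ÷ 1.426³ = 20.0 ÷ 2.89974 ≈ 6.90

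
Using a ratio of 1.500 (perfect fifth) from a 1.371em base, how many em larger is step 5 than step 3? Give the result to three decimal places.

5.784em

Step 3: 1.371 × 1.500³ = 4.62713em
Step 5: 1.371 × 1.500⁵ = 10.41103em
Difference: 10.41103 − 4.62713 = 5.78390em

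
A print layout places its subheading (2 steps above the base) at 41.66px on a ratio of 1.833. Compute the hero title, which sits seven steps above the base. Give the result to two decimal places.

41.66 × 1.833⁵ = 41.66 × 20.69247 ≈ 862.048

862.05px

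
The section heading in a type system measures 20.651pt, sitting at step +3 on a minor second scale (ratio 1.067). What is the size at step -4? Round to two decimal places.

13.12pt

The gap is -4 − (3) = -7 steps, so the factor is 1.067^-7.
20.651 ÷ 1.067⁷ = 20.651 ÷ 1.57453 ≈ 13.116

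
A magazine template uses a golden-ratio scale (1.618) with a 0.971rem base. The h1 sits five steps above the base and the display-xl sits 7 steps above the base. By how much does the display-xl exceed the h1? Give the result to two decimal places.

Step 5: 0.971 × 1.618⁵ = 10.7674rem
Step 7: 0.971 × 1.618⁷ = 28.1883rem
Difference: 28.1883 − 10.7674 = 17.4209rem

17.42rem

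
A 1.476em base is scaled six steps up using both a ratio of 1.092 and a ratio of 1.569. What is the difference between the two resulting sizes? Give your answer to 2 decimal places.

19.52em

At 1.092: 1.476 × 1.092⁶ = 2.5028em
At 1.569: 1.476 × 1.569⁶ = 22.0203em
Difference: 22.0203 − 2.5028 = 19.5175em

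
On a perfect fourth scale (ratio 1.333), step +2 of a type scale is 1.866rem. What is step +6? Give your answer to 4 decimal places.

5.8916rem

1.866 × 1.333⁴ = 1.866 × 3.15733 ≈ 5.8916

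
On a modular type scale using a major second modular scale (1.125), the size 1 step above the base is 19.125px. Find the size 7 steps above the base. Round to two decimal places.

38.77px

Moving from step +1 to step +7 is 6 steps up, so multiply by r⁶.
19.125 × 1.125⁶ = 19.125 × 2.02729 ≈ 38.772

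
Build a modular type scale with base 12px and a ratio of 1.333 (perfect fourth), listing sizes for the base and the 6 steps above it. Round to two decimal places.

12.00px, 16.00px, 21.32px, 28.42px, 37.89px, 50.50px, 67.32px

Step 0: 12px
Step 1: 12.0 × 1.333 = 16.00
Step 2: 12.0 × 1.333² = 21.32
Step 3: 12.0 × 1.333³ = 28.42
Step 4: 12.0 × 1.333⁴ = 37.89
Step 5: 12.0 × 1.333⁵ = 50.50
Step 6: 12.0 × 1.333⁶ = 67.32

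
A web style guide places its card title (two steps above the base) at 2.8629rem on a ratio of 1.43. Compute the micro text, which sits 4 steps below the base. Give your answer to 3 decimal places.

Moving from step +2 to step -4 is 6 steps down, so divide by r⁶.
2.8629 ÷ 1.43⁶ = 2.8629 ÷ 8.55099 ≈ 0.335

0.335rem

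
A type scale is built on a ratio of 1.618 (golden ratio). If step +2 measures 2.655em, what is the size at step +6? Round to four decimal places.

18.1961em

The gap is 6 − (2) = 4 steps, so the factor is 1.618^4.
2.655 × 1.618⁴ = 2.655 × 6.85353 ≈ 18.1961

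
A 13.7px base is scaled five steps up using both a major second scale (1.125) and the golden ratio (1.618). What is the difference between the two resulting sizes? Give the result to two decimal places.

Major second: 13.7 × 1.125⁵ = 24.6878px
Golden ratio: 13.7 × 1.618⁵ = 151.9194px
Difference: 151.9194 − 24.6878 = 127.2316px

127.23px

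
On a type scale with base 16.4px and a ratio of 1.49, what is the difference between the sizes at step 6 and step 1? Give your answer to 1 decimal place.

Step 1: 16.4 × 1.49 = 24.436px
Step 6: 16.4 × 1.49⁶ = 179.457px
Difference: 179.457 − 24.436 = 155.021px

155.0px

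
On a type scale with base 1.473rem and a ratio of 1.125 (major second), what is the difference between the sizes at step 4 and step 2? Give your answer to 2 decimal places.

Step 2: 1.473 × 1.125² = 1.8643rem
Step 4: 1.473 × 1.125⁴ = 2.3595rem
Difference: 2.3595 − 1.8643 = 0.4952rem

0.50rem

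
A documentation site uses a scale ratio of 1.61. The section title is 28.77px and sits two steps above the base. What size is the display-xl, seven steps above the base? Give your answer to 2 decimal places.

28.77 × 1.61⁵ = 28.77 × 10.81756 ≈ 311.221

311.22px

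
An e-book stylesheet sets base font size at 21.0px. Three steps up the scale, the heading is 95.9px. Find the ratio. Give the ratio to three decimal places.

The ratio satisfies 21.0 × r³ = 95.9, so r = (95.9 / 21.0)^(1/3).
r = 4.5667^(1/3) ≈ 1.6591

1.659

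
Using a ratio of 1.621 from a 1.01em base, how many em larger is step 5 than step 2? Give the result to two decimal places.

Step 2: 1.01 × 1.621² = 2.6539em
Step 5: 1.01 × 1.621⁵ = 11.3041em
Difference: 11.3041 − 2.6539 = 8.6502em

8.65em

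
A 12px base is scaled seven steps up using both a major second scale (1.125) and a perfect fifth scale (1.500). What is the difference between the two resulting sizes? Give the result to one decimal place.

Major second: 12.0 × 1.125⁷ = 27.368px
Perfect fifth: 12.0 × 1.500⁷ = 205.031px
Difference: 205.031 − 27.368 = 177.663px

177.7px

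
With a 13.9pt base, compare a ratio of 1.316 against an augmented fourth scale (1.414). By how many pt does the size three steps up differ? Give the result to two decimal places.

At 1.316: 13.9 × 1.316³ = 31.6798pt
Augmented fourth: 13.9 × 1.414³ = 39.2973pt
Difference: 39.2973 − 31.6798 = 7.6175pt

7.62pt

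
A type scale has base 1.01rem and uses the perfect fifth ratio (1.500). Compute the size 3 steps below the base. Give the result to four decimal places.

1.01 ÷ 1.500³ = 1.01 ÷ 3.37500 ≈ 0.2993

0.2993rem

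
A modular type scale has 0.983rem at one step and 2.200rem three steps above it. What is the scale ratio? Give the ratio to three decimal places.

The ratio satisfies 0.983 × r³ = 2.200, so r = (2.200 / 0.983)^(1/3).
r = 2.2380^(1/3) ≈ 1.3080

1.308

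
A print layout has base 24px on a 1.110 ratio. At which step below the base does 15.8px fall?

1.110ⁿ = 24 / 15.8 = 1.5190
n = ln(1.5190) / ln(1.110) = 0.4180 / 0.1044 ≈ 4.01

4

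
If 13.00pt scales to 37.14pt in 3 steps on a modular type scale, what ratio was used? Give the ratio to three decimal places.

The ratio satisfies 13.00 × r³ = 37.14, so r = (37.14 / 13.00)^(1/3).
r = 2.8569^(1/3) ≈ 1.4189

1.419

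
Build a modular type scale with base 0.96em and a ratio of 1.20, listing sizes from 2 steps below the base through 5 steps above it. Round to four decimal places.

Step -2: 0.96 ÷ 1.20² = 0.6667
Step -1: 0.96 ÷ 1.20 = 0.8000
Step 0: 0.96em
Step 1: 0.96 × 1.20 = 1.1520
Step 2: 0.96 × 1.20² = 1.3824
Step 3: 0.96 × 1.20³ = 1.6589
Step 4: 0.96 × 1.20⁴ = 1.9907
Step 5: 0.96 × 1.20⁵ = 2.3888

0.6667em, 0.8000em, 0.9600em, 1.1520em, 1.3824em, 1.6589em, 1.9907em, 2.3888em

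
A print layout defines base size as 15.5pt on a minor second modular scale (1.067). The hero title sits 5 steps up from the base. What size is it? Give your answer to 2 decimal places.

Every step multiplies by the scale ratio.
15.5 × 1.067⁵ = 15.5 × 1.38300 ≈ 21.44

21.44pt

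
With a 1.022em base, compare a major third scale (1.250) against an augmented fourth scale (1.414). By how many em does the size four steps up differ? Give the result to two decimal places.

1.59em

Major third: 1.022 × 1.250⁴ = 2.4951em
Augmented fourth: 1.022 × 1.414⁴ = 4.0855em
Difference: 4.0855 − 2.4951 = 1.5904em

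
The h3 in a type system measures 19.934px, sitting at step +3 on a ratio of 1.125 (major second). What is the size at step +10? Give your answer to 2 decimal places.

45.46px

The gap is 10 − (3) = 7 steps, so the factor is 1.125^7.
19.934 × 1.125⁷ = 19.934 × 2.28070 ≈ 45.463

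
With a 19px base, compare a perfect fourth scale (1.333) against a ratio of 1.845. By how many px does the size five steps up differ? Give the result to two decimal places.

326.23px

Perfect fourth: 19.0 × 1.333⁵ = 79.9658px
At 1.845: 19.0 × 1.845⁵ = 406.1958px
Difference: 406.1958 − 79.9658 = 326.2300px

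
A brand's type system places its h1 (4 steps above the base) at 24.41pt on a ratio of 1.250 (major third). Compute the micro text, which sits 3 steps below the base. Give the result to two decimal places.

Moving from step +4 to step -3 is 7 steps down, so divide by r⁷.
24.41 ÷ 1.250⁷ = 24.41 ÷ 4.76837 ≈ 5.119

5.12pt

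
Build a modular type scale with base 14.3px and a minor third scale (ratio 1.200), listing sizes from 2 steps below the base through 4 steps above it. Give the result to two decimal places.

Step -2: 14.3 ÷ 1.200² = 9.93
Step -1: 14.3 ÷ 1.200 = 11.92
Step 0: 14.3px
Step 1: 14.3 × 1.200 = 17.16
Step 2: 14.3 × 1.200² = 20.59
Step 3: 14.3 × 1.200³ = 24.71
Step 4: 14.3 × 1.200⁴ = 29.65

9.93px, 11.92px, 14.30px, 17.16px, 20.59px, 24.71px, 29.65px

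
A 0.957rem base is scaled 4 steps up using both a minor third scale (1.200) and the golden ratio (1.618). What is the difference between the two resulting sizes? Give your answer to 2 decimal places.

Minor third: 0.957 × 1.200⁴ = 1.9844rem
Golden ratio: 0.957 × 1.618⁴ = 6.5588rem
Difference: 6.5588 − 1.9844 = 4.5744rem

4.57rem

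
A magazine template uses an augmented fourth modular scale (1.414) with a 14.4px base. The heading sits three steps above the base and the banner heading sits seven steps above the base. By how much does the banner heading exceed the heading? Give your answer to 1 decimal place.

Step 3: 14.4 × 1.414³ = 40.711px
Step 7: 14.4 × 1.414⁷ = 162.745px
Difference: 162.745 − 40.711 = 122.034px

122.0px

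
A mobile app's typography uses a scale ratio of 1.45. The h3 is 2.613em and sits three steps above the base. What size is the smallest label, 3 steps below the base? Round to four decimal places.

2.613 ÷ 1.45⁶ = 2.613 ÷ 9.29411 ≈ 0.2811

0.2811em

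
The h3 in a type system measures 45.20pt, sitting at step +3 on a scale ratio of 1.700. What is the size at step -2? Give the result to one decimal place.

3.2pt

45.20 ÷ 1.700⁵ = 45.20 ÷ 14.19857 ≈ 3.183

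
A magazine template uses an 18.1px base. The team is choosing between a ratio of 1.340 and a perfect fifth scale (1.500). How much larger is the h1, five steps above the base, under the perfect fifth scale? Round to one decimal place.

At 1.340: 18.1 × 1.340⁵ = 78.199px
Perfect fifth: 18.1 × 1.500⁵ = 137.447px
Difference: 137.447 − 78.199 = 59.248px

59.2px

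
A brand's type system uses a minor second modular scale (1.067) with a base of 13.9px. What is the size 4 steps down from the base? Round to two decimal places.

A modular type scale is a geometric sequence: sizeₙ = base × rⁿ.
13.9 ÷ 1.067⁴ = 13.9 ÷ 1.29616 ≈ 10.72

10.72px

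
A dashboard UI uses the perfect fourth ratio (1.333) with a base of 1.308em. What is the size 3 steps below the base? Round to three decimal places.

1.308 ÷ 1.333³ = 1.308 ÷ 2.36859 ≈ 0.552

0.552em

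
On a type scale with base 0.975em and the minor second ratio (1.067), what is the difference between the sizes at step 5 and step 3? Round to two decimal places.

0.16em

Step 3: 0.975 × 1.067³ = 1.1844em
Step 5: 0.975 × 1.067⁵ = 1.3484em
Difference: 1.3484 − 1.1844 = 0.1640em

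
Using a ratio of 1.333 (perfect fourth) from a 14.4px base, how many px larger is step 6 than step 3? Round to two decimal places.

46.68px

Step 3: 14.4 × 1.333³ = 34.1077px
Step 6: 14.4 × 1.333⁶ = 80.7874px
Difference: 80.7874 − 34.1077 = 46.6797px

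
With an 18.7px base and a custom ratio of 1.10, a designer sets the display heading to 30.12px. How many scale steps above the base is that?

5

1.10ⁿ = 30.12 / 18.7 = 1.6107
n = ln(1.6107) / ln(1.10) = 0.4767 / 0.0953 ≈ 5.00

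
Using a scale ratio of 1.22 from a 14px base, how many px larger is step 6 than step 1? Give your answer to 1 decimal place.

Step 1: 14.0 × 1.22 = 17.080px
Step 6: 14.0 × 1.22⁶ = 46.162px
Difference: 46.162 − 17.080 = 29.082px

29.1px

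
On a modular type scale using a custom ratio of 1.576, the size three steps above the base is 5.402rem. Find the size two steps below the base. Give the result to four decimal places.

5.402 ÷ 1.576⁵ = 5.402 ÷ 9.72257 ≈ 0.5556

0.5556rem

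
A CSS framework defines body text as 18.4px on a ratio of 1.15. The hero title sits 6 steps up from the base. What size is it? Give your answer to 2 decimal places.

Every step multiplies by the scale ratio.
18.4 × 1.15⁶ = 18.4 × 2.31306 ≈ 42.56

42.56px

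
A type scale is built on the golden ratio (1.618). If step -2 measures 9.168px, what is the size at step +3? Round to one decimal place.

101.7px

The gap is 3 − (-2) = 5 steps, so the factor is 1.618^5.
9.168 × 1.618⁵ = 9.168 × 11.08901 ≈ 101.664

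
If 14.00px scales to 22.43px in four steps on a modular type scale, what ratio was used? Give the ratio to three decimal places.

1.125

r⁴ = 22.43 / 14.00, so r = (22.43/14.00)^(1/4).
r = 1.6021^(1/4) ≈ 1.1251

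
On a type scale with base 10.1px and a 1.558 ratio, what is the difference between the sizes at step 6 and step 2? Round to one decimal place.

119.9px

Step 2: 10.1 × 1.558² = 24.516px
Step 6: 10.1 × 1.558⁶ = 144.453px
Difference: 144.453 − 24.516 = 119.937px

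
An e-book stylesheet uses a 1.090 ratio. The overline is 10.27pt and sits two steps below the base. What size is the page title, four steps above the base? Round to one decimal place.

10.27 × 1.090⁶ = 10.27 × 1.67710 ≈ 17.224

17.2pt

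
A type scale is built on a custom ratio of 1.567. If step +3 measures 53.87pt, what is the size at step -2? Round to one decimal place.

53.87 ÷ 1.567⁵ = 53.87 ÷ 9.44811 ≈ 5.702

5.7pt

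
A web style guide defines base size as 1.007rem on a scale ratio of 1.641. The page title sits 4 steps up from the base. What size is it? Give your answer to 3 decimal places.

Every step multiplies by the scale ratio.
1.007 × 1.641⁴ = 1.007 × 7.25161 ≈ 7.302

7.302rem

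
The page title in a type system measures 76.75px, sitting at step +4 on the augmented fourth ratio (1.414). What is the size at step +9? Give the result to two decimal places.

The gap is 9 − (4) = 5 steps, so the factor is 1.414^5.
76.75 × 1.414⁵ = 76.75 × 5.65258 ≈ 433.836

433.84px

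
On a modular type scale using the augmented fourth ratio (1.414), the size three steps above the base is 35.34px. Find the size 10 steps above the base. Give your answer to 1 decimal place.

399.4px

The gap is 10 − (3) = 7 steps, so the factor is 1.414^7.
35.34 × 1.414⁷ = 35.34 × 11.30175 ≈ 399.404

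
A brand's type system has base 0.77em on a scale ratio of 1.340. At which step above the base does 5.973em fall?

1.340ⁿ = 5.973 / 0.77 = 7.7571
n = ln(7.7571) / ln(1.340) = 2.0486 / 0.2927 ≈ 7.00

7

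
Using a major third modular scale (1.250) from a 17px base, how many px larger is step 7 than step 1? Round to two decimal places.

Step 1: 17.0 × 1.250 = 21.2500px
Step 7: 17.0 × 1.250⁷ = 81.0623px
Difference: 81.0623 − 21.2500 = 59.8123px

59.81px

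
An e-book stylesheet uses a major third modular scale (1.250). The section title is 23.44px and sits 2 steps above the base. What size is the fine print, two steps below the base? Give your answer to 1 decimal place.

Moving from step +2 to step -2 is 4 steps down, so divide by r⁴.
23.44 ÷ 1.250⁴ = 23.44 ÷ 2.44141 ≈ 9.601

9.6px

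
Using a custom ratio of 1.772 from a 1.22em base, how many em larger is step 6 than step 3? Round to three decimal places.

Step 3: 1.22 × 1.772³ = 6.78814em
Step 6: 1.22 × 1.772⁶ = 37.76958em
Difference: 37.76958 − 6.78814 = 30.98144em

30.981em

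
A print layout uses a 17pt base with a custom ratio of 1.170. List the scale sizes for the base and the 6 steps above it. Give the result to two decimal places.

Step 0: 17pt
Step 1: 17.0 × 1.170 = 19.89
Step 2: 17.0 × 1.170² = 23.27
Step 3: 17.0 × 1.170³ = 27.23
Step 4: 17.0 × 1.170⁴ = 31.86
Step 5: 17.0 × 1.170⁵ = 37.27
Step 6: 17.0 × 1.170⁶ = 43.61

17.00pt, 19.89pt, 23.27pt, 27.23pt, 31.86pt, 37.27pt, 43.61pt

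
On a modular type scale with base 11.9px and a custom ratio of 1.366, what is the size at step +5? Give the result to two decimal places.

11.9 × 1.366⁵ = 11.9 × 4.75613 ≈ 56.60

56.60px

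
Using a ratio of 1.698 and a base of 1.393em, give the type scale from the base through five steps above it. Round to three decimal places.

Step 0: 1.393em
Step 1: 1.393 × 1.698 = 2.365
Step 2: 1.393 × 1.698² = 4.016
Step 3: 1.393 × 1.698³ = 6.820
Step 4: 1.393 × 1.698⁴ = 11.580
Step 5: 1.393 × 1.698⁵ = 19.663

1.393em, 2.365em, 4.016em, 6.820em, 11.580em, 19.663em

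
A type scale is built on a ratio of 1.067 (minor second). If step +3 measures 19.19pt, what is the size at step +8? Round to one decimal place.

26.5pt

The gap is 8 − (3) = 5 steps, so the factor is 1.067^5.
19.19 × 1.067⁵ = 19.19 × 1.38300 ≈ 26.540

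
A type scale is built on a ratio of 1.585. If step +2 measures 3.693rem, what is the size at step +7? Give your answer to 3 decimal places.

36.942rem

3.693 × 1.585⁵ = 3.693 × 10.00337 ≈ 36.942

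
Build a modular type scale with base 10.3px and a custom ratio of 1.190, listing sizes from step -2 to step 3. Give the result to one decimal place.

Step -2: 10.3 ÷ 1.190² = 7.3
Step -1: 10.3 ÷ 1.190 = 8.7
Step 0: 10.3px
Step 1: 10.3 × 1.190 = 12.3
Step 2: 10.3 × 1.190² = 14.6
Step 3: 10.3 × 1.190³ = 17.4

7.3px, 8.7px, 10.3px, 12.3px, 14.6px, 17.4px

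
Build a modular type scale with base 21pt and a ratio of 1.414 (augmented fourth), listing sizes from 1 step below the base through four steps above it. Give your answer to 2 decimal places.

Step -1: 21.0 ÷ 1.414 = 14.85
Step 0: 21pt
Step 1: 21.0 × 1.414 = 29.69
Step 2: 21.0 × 1.414² = 41.99
Step 3: 21.0 × 1.414³ = 59.37
Step 4: 21.0 × 1.414⁴ = 83.95

14.85pt, 21.00pt, 29.69pt, 41.99pt, 59.37pt, 83.95pt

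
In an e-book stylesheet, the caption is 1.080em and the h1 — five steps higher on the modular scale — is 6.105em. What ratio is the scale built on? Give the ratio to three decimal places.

1.414

r⁵ = 6.105 / 1.080, so r = (6.105/1.080)^(1/5).
r = 5.6528^(1/5) ≈ 1.4140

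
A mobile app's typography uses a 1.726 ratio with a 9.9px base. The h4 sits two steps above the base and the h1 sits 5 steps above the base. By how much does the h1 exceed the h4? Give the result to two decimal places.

Step 2: 9.9 × 1.726² = 29.4929px
Step 5: 9.9 × 1.726⁵ = 151.6489px
Difference: 151.6489 − 29.4929 = 122.1560px

122.16px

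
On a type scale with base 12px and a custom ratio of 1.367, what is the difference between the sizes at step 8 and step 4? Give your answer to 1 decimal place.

104.4px

Step 4: 12.0 × 1.367⁴ = 41.904px
Step 8: 12.0 × 1.367⁸ = 146.329px
Difference: 146.329 − 41.904 = 104.425px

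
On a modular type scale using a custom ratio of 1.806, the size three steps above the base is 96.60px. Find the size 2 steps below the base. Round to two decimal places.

The gap is -2 − (3) = -5 steps, so the factor is 1.806^-5.
96.60 ÷ 1.806⁵ = 96.60 ÷ 19.21271 ≈ 5.028

5.03px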